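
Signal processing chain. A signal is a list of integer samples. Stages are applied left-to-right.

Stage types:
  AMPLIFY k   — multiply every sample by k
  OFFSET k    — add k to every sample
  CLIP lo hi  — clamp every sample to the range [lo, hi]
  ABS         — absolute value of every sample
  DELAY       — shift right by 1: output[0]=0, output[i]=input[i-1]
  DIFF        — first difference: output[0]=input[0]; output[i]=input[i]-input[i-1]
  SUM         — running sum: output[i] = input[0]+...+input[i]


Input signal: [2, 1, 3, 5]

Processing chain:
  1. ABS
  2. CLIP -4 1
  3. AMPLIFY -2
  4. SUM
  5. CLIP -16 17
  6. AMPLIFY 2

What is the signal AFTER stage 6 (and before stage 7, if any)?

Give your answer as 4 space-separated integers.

Input: [2, 1, 3, 5]
Stage 1 (ABS): |2|=2, |1|=1, |3|=3, |5|=5 -> [2, 1, 3, 5]
Stage 2 (CLIP -4 1): clip(2,-4,1)=1, clip(1,-4,1)=1, clip(3,-4,1)=1, clip(5,-4,1)=1 -> [1, 1, 1, 1]
Stage 3 (AMPLIFY -2): 1*-2=-2, 1*-2=-2, 1*-2=-2, 1*-2=-2 -> [-2, -2, -2, -2]
Stage 4 (SUM): sum[0..0]=-2, sum[0..1]=-4, sum[0..2]=-6, sum[0..3]=-8 -> [-2, -4, -6, -8]
Stage 5 (CLIP -16 17): clip(-2,-16,17)=-2, clip(-4,-16,17)=-4, clip(-6,-16,17)=-6, clip(-8,-16,17)=-8 -> [-2, -4, -6, -8]
Stage 6 (AMPLIFY 2): -2*2=-4, -4*2=-8, -6*2=-12, -8*2=-16 -> [-4, -8, -12, -16]

Answer: -4 -8 -12 -16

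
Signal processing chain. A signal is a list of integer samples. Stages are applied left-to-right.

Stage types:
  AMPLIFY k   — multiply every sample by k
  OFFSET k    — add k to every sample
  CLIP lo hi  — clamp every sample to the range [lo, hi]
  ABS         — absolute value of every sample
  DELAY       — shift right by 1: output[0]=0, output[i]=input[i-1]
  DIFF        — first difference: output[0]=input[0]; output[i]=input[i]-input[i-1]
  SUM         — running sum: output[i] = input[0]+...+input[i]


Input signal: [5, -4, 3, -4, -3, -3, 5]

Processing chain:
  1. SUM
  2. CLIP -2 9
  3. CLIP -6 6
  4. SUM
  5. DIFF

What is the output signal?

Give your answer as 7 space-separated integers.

Answer: 5 1 4 0 -2 -2 -1

Derivation:
Input: [5, -4, 3, -4, -3, -3, 5]
Stage 1 (SUM): sum[0..0]=5, sum[0..1]=1, sum[0..2]=4, sum[0..3]=0, sum[0..4]=-3, sum[0..5]=-6, sum[0..6]=-1 -> [5, 1, 4, 0, -3, -6, -1]
Stage 2 (CLIP -2 9): clip(5,-2,9)=5, clip(1,-2,9)=1, clip(4,-2,9)=4, clip(0,-2,9)=0, clip(-3,-2,9)=-2, clip(-6,-2,9)=-2, clip(-1,-2,9)=-1 -> [5, 1, 4, 0, -2, -2, -1]
Stage 3 (CLIP -6 6): clip(5,-6,6)=5, clip(1,-6,6)=1, clip(4,-6,6)=4, clip(0,-6,6)=0, clip(-2,-6,6)=-2, clip(-2,-6,6)=-2, clip(-1,-6,6)=-1 -> [5, 1, 4, 0, -2, -2, -1]
Stage 4 (SUM): sum[0..0]=5, sum[0..1]=6, sum[0..2]=10, sum[0..3]=10, sum[0..4]=8, sum[0..5]=6, sum[0..6]=5 -> [5, 6, 10, 10, 8, 6, 5]
Stage 5 (DIFF): s[0]=5, 6-5=1, 10-6=4, 10-10=0, 8-10=-2, 6-8=-2, 5-6=-1 -> [5, 1, 4, 0, -2, -2, -1]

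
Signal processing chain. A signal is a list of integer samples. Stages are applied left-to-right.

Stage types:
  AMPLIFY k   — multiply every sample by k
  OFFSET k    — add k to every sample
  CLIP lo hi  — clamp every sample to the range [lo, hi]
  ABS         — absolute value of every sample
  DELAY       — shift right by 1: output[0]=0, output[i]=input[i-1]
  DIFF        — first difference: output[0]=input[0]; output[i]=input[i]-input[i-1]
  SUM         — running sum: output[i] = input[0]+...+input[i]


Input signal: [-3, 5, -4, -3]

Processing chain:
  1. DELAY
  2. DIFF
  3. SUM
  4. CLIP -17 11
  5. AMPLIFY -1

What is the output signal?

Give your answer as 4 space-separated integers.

Answer: 0 3 -5 4

Derivation:
Input: [-3, 5, -4, -3]
Stage 1 (DELAY): [0, -3, 5, -4] = [0, -3, 5, -4] -> [0, -3, 5, -4]
Stage 2 (DIFF): s[0]=0, -3-0=-3, 5--3=8, -4-5=-9 -> [0, -3, 8, -9]
Stage 3 (SUM): sum[0..0]=0, sum[0..1]=-3, sum[0..2]=5, sum[0..3]=-4 -> [0, -3, 5, -4]
Stage 4 (CLIP -17 11): clip(0,-17,11)=0, clip(-3,-17,11)=-3, clip(5,-17,11)=5, clip(-4,-17,11)=-4 -> [0, -3, 5, -4]
Stage 5 (AMPLIFY -1): 0*-1=0, -3*-1=3, 5*-1=-5, -4*-1=4 -> [0, 3, -5, 4]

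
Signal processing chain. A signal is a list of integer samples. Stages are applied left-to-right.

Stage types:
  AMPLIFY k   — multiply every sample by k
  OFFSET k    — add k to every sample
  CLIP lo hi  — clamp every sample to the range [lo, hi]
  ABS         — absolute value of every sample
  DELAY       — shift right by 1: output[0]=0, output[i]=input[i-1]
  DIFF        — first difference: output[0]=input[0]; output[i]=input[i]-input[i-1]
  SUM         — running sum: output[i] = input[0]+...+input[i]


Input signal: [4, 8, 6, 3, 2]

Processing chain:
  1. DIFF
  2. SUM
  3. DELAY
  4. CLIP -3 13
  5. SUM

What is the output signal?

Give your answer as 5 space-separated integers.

Input: [4, 8, 6, 3, 2]
Stage 1 (DIFF): s[0]=4, 8-4=4, 6-8=-2, 3-6=-3, 2-3=-1 -> [4, 4, -2, -3, -1]
Stage 2 (SUM): sum[0..0]=4, sum[0..1]=8, sum[0..2]=6, sum[0..3]=3, sum[0..4]=2 -> [4, 8, 6, 3, 2]
Stage 3 (DELAY): [0, 4, 8, 6, 3] = [0, 4, 8, 6, 3] -> [0, 4, 8, 6, 3]
Stage 4 (CLIP -3 13): clip(0,-3,13)=0, clip(4,-3,13)=4, clip(8,-3,13)=8, clip(6,-3,13)=6, clip(3,-3,13)=3 -> [0, 4, 8, 6, 3]
Stage 5 (SUM): sum[0..0]=0, sum[0..1]=4, sum[0..2]=12, sum[0..3]=18, sum[0..4]=21 -> [0, 4, 12, 18, 21]

Answer: 0 4 12 18 21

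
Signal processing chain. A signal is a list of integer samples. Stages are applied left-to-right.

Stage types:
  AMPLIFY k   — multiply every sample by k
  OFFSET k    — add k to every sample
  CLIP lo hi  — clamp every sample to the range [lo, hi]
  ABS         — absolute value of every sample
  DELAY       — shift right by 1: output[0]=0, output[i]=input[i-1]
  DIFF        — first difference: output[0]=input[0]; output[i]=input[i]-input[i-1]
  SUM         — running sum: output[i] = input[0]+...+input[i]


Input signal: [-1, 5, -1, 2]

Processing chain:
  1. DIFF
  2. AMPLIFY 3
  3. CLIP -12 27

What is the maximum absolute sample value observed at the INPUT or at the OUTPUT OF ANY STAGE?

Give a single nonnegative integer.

Answer: 18

Derivation:
Input: [-1, 5, -1, 2] (max |s|=5)
Stage 1 (DIFF): s[0]=-1, 5--1=6, -1-5=-6, 2--1=3 -> [-1, 6, -6, 3] (max |s|=6)
Stage 2 (AMPLIFY 3): -1*3=-3, 6*3=18, -6*3=-18, 3*3=9 -> [-3, 18, -18, 9] (max |s|=18)
Stage 3 (CLIP -12 27): clip(-3,-12,27)=-3, clip(18,-12,27)=18, clip(-18,-12,27)=-12, clip(9,-12,27)=9 -> [-3, 18, -12, 9] (max |s|=18)
Overall max amplitude: 18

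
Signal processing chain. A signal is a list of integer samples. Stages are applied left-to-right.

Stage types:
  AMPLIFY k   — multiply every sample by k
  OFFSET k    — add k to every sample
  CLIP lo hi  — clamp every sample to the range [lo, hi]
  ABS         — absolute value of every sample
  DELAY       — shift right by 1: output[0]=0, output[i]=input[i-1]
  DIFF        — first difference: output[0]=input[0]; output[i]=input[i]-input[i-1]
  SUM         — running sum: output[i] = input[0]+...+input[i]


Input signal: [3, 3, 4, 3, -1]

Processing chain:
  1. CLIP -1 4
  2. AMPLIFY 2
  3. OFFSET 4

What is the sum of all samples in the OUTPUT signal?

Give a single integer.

Answer: 44

Derivation:
Input: [3, 3, 4, 3, -1]
Stage 1 (CLIP -1 4): clip(3,-1,4)=3, clip(3,-1,4)=3, clip(4,-1,4)=4, clip(3,-1,4)=3, clip(-1,-1,4)=-1 -> [3, 3, 4, 3, -1]
Stage 2 (AMPLIFY 2): 3*2=6, 3*2=6, 4*2=8, 3*2=6, -1*2=-2 -> [6, 6, 8, 6, -2]
Stage 3 (OFFSET 4): 6+4=10, 6+4=10, 8+4=12, 6+4=10, -2+4=2 -> [10, 10, 12, 10, 2]
Output sum: 44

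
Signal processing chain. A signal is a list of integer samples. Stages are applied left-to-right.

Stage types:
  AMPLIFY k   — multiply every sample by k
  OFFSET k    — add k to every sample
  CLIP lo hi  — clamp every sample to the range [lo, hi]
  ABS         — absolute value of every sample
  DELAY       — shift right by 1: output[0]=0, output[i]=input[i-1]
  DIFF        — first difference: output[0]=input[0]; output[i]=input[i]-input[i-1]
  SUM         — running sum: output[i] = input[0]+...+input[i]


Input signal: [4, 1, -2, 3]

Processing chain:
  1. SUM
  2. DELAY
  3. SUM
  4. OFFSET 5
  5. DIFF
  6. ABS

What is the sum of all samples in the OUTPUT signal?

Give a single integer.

Answer: 17

Derivation:
Input: [4, 1, -2, 3]
Stage 1 (SUM): sum[0..0]=4, sum[0..1]=5, sum[0..2]=3, sum[0..3]=6 -> [4, 5, 3, 6]
Stage 2 (DELAY): [0, 4, 5, 3] = [0, 4, 5, 3] -> [0, 4, 5, 3]
Stage 3 (SUM): sum[0..0]=0, sum[0..1]=4, sum[0..2]=9, sum[0..3]=12 -> [0, 4, 9, 12]
Stage 4 (OFFSET 5): 0+5=5, 4+5=9, 9+5=14, 12+5=17 -> [5, 9, 14, 17]
Stage 5 (DIFF): s[0]=5, 9-5=4, 14-9=5, 17-14=3 -> [5, 4, 5, 3]
Stage 6 (ABS): |5|=5, |4|=4, |5|=5, |3|=3 -> [5, 4, 5, 3]
Output sum: 17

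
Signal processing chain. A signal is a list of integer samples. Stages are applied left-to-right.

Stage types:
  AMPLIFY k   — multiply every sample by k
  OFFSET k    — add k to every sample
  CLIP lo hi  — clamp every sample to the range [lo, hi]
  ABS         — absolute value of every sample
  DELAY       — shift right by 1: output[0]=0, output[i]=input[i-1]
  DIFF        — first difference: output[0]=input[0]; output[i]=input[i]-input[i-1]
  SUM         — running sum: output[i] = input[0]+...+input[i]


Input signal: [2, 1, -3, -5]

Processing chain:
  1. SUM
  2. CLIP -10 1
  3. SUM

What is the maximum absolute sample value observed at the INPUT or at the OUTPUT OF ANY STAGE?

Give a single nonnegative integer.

Input: [2, 1, -3, -5] (max |s|=5)
Stage 1 (SUM): sum[0..0]=2, sum[0..1]=3, sum[0..2]=0, sum[0..3]=-5 -> [2, 3, 0, -5] (max |s|=5)
Stage 2 (CLIP -10 1): clip(2,-10,1)=1, clip(3,-10,1)=1, clip(0,-10,1)=0, clip(-5,-10,1)=-5 -> [1, 1, 0, -5] (max |s|=5)
Stage 3 (SUM): sum[0..0]=1, sum[0..1]=2, sum[0..2]=2, sum[0..3]=-3 -> [1, 2, 2, -3] (max |s|=3)
Overall max amplitude: 5

Answer: 5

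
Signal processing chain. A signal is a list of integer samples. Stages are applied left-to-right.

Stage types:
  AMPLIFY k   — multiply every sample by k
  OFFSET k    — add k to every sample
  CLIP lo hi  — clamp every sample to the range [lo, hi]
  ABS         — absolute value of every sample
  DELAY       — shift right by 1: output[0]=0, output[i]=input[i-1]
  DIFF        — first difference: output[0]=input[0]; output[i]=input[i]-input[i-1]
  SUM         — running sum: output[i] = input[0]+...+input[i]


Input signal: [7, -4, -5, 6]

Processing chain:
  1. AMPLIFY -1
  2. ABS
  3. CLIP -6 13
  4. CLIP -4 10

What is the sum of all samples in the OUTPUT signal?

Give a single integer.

Input: [7, -4, -5, 6]
Stage 1 (AMPLIFY -1): 7*-1=-7, -4*-1=4, -5*-1=5, 6*-1=-6 -> [-7, 4, 5, -6]
Stage 2 (ABS): |-7|=7, |4|=4, |5|=5, |-6|=6 -> [7, 4, 5, 6]
Stage 3 (CLIP -6 13): clip(7,-6,13)=7, clip(4,-6,13)=4, clip(5,-6,13)=5, clip(6,-6,13)=6 -> [7, 4, 5, 6]
Stage 4 (CLIP -4 10): clip(7,-4,10)=7, clip(4,-4,10)=4, clip(5,-4,10)=5, clip(6,-4,10)=6 -> [7, 4, 5, 6]
Output sum: 22

Answer: 22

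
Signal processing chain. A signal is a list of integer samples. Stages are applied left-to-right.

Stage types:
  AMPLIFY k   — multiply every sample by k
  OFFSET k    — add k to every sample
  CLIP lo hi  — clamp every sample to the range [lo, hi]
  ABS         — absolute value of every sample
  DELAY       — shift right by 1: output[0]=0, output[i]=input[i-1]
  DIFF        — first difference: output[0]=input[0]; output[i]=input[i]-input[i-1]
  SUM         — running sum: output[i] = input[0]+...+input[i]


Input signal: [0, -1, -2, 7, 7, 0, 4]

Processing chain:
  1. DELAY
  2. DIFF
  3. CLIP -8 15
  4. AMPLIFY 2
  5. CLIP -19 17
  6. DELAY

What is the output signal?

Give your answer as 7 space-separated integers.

Input: [0, -1, -2, 7, 7, 0, 4]
Stage 1 (DELAY): [0, 0, -1, -2, 7, 7, 0] = [0, 0, -1, -2, 7, 7, 0] -> [0, 0, -1, -2, 7, 7, 0]
Stage 2 (DIFF): s[0]=0, 0-0=0, -1-0=-1, -2--1=-1, 7--2=9, 7-7=0, 0-7=-7 -> [0, 0, -1, -1, 9, 0, -7]
Stage 3 (CLIP -8 15): clip(0,-8,15)=0, clip(0,-8,15)=0, clip(-1,-8,15)=-1, clip(-1,-8,15)=-1, clip(9,-8,15)=9, clip(0,-8,15)=0, clip(-7,-8,15)=-7 -> [0, 0, -1, -1, 9, 0, -7]
Stage 4 (AMPLIFY 2): 0*2=0, 0*2=0, -1*2=-2, -1*2=-2, 9*2=18, 0*2=0, -7*2=-14 -> [0, 0, -2, -2, 18, 0, -14]
Stage 5 (CLIP -19 17): clip(0,-19,17)=0, clip(0,-19,17)=0, clip(-2,-19,17)=-2, clip(-2,-19,17)=-2, clip(18,-19,17)=17, clip(0,-19,17)=0, clip(-14,-19,17)=-14 -> [0, 0, -2, -2, 17, 0, -14]
Stage 6 (DELAY): [0, 0, 0, -2, -2, 17, 0] = [0, 0, 0, -2, -2, 17, 0] -> [0, 0, 0, -2, -2, 17, 0]

Answer: 0 0 0 -2 -2 17 0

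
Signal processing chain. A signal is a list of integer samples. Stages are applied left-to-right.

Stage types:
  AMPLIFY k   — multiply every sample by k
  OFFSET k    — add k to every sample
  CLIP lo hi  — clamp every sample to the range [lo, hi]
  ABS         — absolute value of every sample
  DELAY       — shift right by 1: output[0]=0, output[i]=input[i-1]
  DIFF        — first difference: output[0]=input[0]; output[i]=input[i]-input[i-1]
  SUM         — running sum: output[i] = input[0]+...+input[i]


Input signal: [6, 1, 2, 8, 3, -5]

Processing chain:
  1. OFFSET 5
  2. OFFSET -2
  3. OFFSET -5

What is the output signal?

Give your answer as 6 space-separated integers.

Answer: 4 -1 0 6 1 -7

Derivation:
Input: [6, 1, 2, 8, 3, -5]
Stage 1 (OFFSET 5): 6+5=11, 1+5=6, 2+5=7, 8+5=13, 3+5=8, -5+5=0 -> [11, 6, 7, 13, 8, 0]
Stage 2 (OFFSET -2): 11+-2=9, 6+-2=4, 7+-2=5, 13+-2=11, 8+-2=6, 0+-2=-2 -> [9, 4, 5, 11, 6, -2]
Stage 3 (OFFSET -5): 9+-5=4, 4+-5=-1, 5+-5=0, 11+-5=6, 6+-5=1, -2+-5=-7 -> [4, -1, 0, 6, 1, -7]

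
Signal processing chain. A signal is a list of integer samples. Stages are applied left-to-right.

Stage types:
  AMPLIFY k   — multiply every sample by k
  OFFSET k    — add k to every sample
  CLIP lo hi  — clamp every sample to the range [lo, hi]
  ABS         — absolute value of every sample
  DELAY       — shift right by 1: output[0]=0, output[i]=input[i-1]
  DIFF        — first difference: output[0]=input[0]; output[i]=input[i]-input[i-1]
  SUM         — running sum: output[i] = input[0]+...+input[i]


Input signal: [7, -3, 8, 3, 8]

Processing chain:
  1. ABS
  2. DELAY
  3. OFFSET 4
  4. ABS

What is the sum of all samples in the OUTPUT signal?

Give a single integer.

Answer: 41

Derivation:
Input: [7, -3, 8, 3, 8]
Stage 1 (ABS): |7|=7, |-3|=3, |8|=8, |3|=3, |8|=8 -> [7, 3, 8, 3, 8]
Stage 2 (DELAY): [0, 7, 3, 8, 3] = [0, 7, 3, 8, 3] -> [0, 7, 3, 8, 3]
Stage 3 (OFFSET 4): 0+4=4, 7+4=11, 3+4=7, 8+4=12, 3+4=7 -> [4, 11, 7, 12, 7]
Stage 4 (ABS): |4|=4, |11|=11, |7|=7, |12|=12, |7|=7 -> [4, 11, 7, 12, 7]
Output sum: 41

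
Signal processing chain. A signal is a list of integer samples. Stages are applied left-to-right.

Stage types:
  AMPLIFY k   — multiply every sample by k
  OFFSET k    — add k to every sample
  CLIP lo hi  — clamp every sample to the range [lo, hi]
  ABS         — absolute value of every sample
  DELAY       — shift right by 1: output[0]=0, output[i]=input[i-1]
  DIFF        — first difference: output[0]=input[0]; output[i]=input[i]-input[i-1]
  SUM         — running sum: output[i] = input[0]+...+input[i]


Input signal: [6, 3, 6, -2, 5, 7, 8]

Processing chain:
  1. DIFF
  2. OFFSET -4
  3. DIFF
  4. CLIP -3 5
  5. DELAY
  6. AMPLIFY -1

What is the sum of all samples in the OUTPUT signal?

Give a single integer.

Answer: -3

Derivation:
Input: [6, 3, 6, -2, 5, 7, 8]
Stage 1 (DIFF): s[0]=6, 3-6=-3, 6-3=3, -2-6=-8, 5--2=7, 7-5=2, 8-7=1 -> [6, -3, 3, -8, 7, 2, 1]
Stage 2 (OFFSET -4): 6+-4=2, -3+-4=-7, 3+-4=-1, -8+-4=-12, 7+-4=3, 2+-4=-2, 1+-4=-3 -> [2, -7, -1, -12, 3, -2, -3]
Stage 3 (DIFF): s[0]=2, -7-2=-9, -1--7=6, -12--1=-11, 3--12=15, -2-3=-5, -3--2=-1 -> [2, -9, 6, -11, 15, -5, -1]
Stage 4 (CLIP -3 5): clip(2,-3,5)=2, clip(-9,-3,5)=-3, clip(6,-3,5)=5, clip(-11,-3,5)=-3, clip(15,-3,5)=5, clip(-5,-3,5)=-3, clip(-1,-3,5)=-1 -> [2, -3, 5, -3, 5, -3, -1]
Stage 5 (DELAY): [0, 2, -3, 5, -3, 5, -3] = [0, 2, -3, 5, -3, 5, -3] -> [0, 2, -3, 5, -3, 5, -3]
Stage 6 (AMPLIFY -1): 0*-1=0, 2*-1=-2, -3*-1=3, 5*-1=-5, -3*-1=3, 5*-1=-5, -3*-1=3 -> [0, -2, 3, -5, 3, -5, 3]
Output sum: -3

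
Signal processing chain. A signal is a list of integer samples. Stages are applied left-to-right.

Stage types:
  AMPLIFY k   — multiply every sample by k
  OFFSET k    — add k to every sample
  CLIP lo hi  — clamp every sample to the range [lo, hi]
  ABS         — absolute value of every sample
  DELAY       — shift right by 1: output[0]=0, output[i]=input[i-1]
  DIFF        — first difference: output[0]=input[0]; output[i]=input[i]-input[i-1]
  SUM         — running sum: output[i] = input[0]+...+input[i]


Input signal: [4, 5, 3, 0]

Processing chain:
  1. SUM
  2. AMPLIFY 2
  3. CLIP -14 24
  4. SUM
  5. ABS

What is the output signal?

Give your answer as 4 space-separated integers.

Answer: 8 26 50 74

Derivation:
Input: [4, 5, 3, 0]
Stage 1 (SUM): sum[0..0]=4, sum[0..1]=9, sum[0..2]=12, sum[0..3]=12 -> [4, 9, 12, 12]
Stage 2 (AMPLIFY 2): 4*2=8, 9*2=18, 12*2=24, 12*2=24 -> [8, 18, 24, 24]
Stage 3 (CLIP -14 24): clip(8,-14,24)=8, clip(18,-14,24)=18, clip(24,-14,24)=24, clip(24,-14,24)=24 -> [8, 18, 24, 24]
Stage 4 (SUM): sum[0..0]=8, sum[0..1]=26, sum[0..2]=50, sum[0..3]=74 -> [8, 26, 50, 74]
Stage 5 (ABS): |8|=8, |26|=26, |50|=50, |74|=74 -> [8, 26, 50, 74]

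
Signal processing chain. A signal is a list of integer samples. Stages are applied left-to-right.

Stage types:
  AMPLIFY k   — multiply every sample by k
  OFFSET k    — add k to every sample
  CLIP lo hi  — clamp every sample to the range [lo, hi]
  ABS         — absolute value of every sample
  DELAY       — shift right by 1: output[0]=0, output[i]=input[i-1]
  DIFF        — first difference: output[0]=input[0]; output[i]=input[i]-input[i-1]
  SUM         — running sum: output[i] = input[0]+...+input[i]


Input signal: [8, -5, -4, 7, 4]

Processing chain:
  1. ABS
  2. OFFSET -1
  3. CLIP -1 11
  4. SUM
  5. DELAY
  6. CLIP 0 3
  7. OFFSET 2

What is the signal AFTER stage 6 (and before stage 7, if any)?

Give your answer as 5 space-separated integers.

Answer: 0 3 3 3 3

Derivation:
Input: [8, -5, -4, 7, 4]
Stage 1 (ABS): |8|=8, |-5|=5, |-4|=4, |7|=7, |4|=4 -> [8, 5, 4, 7, 4]
Stage 2 (OFFSET -1): 8+-1=7, 5+-1=4, 4+-1=3, 7+-1=6, 4+-1=3 -> [7, 4, 3, 6, 3]
Stage 3 (CLIP -1 11): clip(7,-1,11)=7, clip(4,-1,11)=4, clip(3,-1,11)=3, clip(6,-1,11)=6, clip(3,-1,11)=3 -> [7, 4, 3, 6, 3]
Stage 4 (SUM): sum[0..0]=7, sum[0..1]=11, sum[0..2]=14, sum[0..3]=20, sum[0..4]=23 -> [7, 11, 14, 20, 23]
Stage 5 (DELAY): [0, 7, 11, 14, 20] = [0, 7, 11, 14, 20] -> [0, 7, 11, 14, 20]
Stage 6 (CLIP 0 3): clip(0,0,3)=0, clip(7,0,3)=3, clip(11,0,3)=3, clip(14,0,3)=3, clip(20,0,3)=3 -> [0, 3, 3, 3, 3]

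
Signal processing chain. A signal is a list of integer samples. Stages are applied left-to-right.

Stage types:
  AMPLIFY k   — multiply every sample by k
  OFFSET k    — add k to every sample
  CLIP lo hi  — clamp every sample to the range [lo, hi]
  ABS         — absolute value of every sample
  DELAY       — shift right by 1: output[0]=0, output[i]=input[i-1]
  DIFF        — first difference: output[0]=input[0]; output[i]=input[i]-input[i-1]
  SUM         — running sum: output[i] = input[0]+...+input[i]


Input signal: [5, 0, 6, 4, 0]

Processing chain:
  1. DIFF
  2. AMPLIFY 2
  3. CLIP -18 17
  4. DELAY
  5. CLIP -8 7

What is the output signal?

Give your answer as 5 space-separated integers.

Input: [5, 0, 6, 4, 0]
Stage 1 (DIFF): s[0]=5, 0-5=-5, 6-0=6, 4-6=-2, 0-4=-4 -> [5, -5, 6, -2, -4]
Stage 2 (AMPLIFY 2): 5*2=10, -5*2=-10, 6*2=12, -2*2=-4, -4*2=-8 -> [10, -10, 12, -4, -8]
Stage 3 (CLIP -18 17): clip(10,-18,17)=10, clip(-10,-18,17)=-10, clip(12,-18,17)=12, clip(-4,-18,17)=-4, clip(-8,-18,17)=-8 -> [10, -10, 12, -4, -8]
Stage 4 (DELAY): [0, 10, -10, 12, -4] = [0, 10, -10, 12, -4] -> [0, 10, -10, 12, -4]
Stage 5 (CLIP -8 7): clip(0,-8,7)=0, clip(10,-8,7)=7, clip(-10,-8,7)=-8, clip(12,-8,7)=7, clip(-4,-8,7)=-4 -> [0, 7, -8, 7, -4]

Answer: 0 7 -8 7 -4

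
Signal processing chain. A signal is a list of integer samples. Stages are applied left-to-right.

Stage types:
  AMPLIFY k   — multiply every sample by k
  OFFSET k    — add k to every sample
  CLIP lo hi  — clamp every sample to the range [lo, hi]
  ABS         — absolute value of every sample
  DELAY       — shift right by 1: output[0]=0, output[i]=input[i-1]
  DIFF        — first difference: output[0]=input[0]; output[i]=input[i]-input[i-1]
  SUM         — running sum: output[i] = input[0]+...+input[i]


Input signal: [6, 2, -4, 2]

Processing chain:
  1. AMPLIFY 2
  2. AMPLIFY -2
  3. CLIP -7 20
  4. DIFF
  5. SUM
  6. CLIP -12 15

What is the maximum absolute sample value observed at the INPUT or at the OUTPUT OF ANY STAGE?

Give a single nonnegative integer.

Answer: 24

Derivation:
Input: [6, 2, -4, 2] (max |s|=6)
Stage 1 (AMPLIFY 2): 6*2=12, 2*2=4, -4*2=-8, 2*2=4 -> [12, 4, -8, 4] (max |s|=12)
Stage 2 (AMPLIFY -2): 12*-2=-24, 4*-2=-8, -8*-2=16, 4*-2=-8 -> [-24, -8, 16, -8] (max |s|=24)
Stage 3 (CLIP -7 20): clip(-24,-7,20)=-7, clip(-8,-7,20)=-7, clip(16,-7,20)=16, clip(-8,-7,20)=-7 -> [-7, -7, 16, -7] (max |s|=16)
Stage 4 (DIFF): s[0]=-7, -7--7=0, 16--7=23, -7-16=-23 -> [-7, 0, 23, -23] (max |s|=23)
Stage 5 (SUM): sum[0..0]=-7, sum[0..1]=-7, sum[0..2]=16, sum[0..3]=-7 -> [-7, -7, 16, -7] (max |s|=16)
Stage 6 (CLIP -12 15): clip(-7,-12,15)=-7, clip(-7,-12,15)=-7, clip(16,-12,15)=15, clip(-7,-12,15)=-7 -> [-7, -7, 15, -7] (max |s|=15)
Overall max amplitude: 24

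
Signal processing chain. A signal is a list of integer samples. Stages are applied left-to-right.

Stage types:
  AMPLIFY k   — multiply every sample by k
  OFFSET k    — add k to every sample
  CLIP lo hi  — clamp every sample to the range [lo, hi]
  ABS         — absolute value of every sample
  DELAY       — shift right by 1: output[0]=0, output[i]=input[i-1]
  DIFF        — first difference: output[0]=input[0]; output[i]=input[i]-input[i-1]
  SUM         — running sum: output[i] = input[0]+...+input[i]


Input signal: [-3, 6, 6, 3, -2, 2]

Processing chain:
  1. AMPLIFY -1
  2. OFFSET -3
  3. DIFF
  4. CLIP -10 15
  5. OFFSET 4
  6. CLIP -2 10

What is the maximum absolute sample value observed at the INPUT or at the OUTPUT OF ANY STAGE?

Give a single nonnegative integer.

Input: [-3, 6, 6, 3, -2, 2] (max |s|=6)
Stage 1 (AMPLIFY -1): -3*-1=3, 6*-1=-6, 6*-1=-6, 3*-1=-3, -2*-1=2, 2*-1=-2 -> [3, -6, -6, -3, 2, -2] (max |s|=6)
Stage 2 (OFFSET -3): 3+-3=0, -6+-3=-9, -6+-3=-9, -3+-3=-6, 2+-3=-1, -2+-3=-5 -> [0, -9, -9, -6, -1, -5] (max |s|=9)
Stage 3 (DIFF): s[0]=0, -9-0=-9, -9--9=0, -6--9=3, -1--6=5, -5--1=-4 -> [0, -9, 0, 3, 5, -4] (max |s|=9)
Stage 4 (CLIP -10 15): clip(0,-10,15)=0, clip(-9,-10,15)=-9, clip(0,-10,15)=0, clip(3,-10,15)=3, clip(5,-10,15)=5, clip(-4,-10,15)=-4 -> [0, -9, 0, 3, 5, -4] (max |s|=9)
Stage 5 (OFFSET 4): 0+4=4, -9+4=-5, 0+4=4, 3+4=7, 5+4=9, -4+4=0 -> [4, -5, 4, 7, 9, 0] (max |s|=9)
Stage 6 (CLIP -2 10): clip(4,-2,10)=4, clip(-5,-2,10)=-2, clip(4,-2,10)=4, clip(7,-2,10)=7, clip(9,-2,10)=9, clip(0,-2,10)=0 -> [4, -2, 4, 7, 9, 0] (max |s|=9)
Overall max amplitude: 9

Answer: 9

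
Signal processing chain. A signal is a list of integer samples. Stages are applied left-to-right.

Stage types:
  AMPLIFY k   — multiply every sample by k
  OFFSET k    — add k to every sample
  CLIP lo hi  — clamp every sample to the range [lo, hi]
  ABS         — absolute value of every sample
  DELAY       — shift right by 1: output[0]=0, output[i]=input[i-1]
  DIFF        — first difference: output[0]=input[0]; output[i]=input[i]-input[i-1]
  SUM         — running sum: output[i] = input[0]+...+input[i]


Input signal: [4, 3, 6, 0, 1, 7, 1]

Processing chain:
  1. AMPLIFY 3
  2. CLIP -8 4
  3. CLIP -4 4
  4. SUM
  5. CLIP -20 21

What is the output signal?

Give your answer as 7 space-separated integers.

Input: [4, 3, 6, 0, 1, 7, 1]
Stage 1 (AMPLIFY 3): 4*3=12, 3*3=9, 6*3=18, 0*3=0, 1*3=3, 7*3=21, 1*3=3 -> [12, 9, 18, 0, 3, 21, 3]
Stage 2 (CLIP -8 4): clip(12,-8,4)=4, clip(9,-8,4)=4, clip(18,-8,4)=4, clip(0,-8,4)=0, clip(3,-8,4)=3, clip(21,-8,4)=4, clip(3,-8,4)=3 -> [4, 4, 4, 0, 3, 4, 3]
Stage 3 (CLIP -4 4): clip(4,-4,4)=4, clip(4,-4,4)=4, clip(4,-4,4)=4, clip(0,-4,4)=0, clip(3,-4,4)=3, clip(4,-4,4)=4, clip(3,-4,4)=3 -> [4, 4, 4, 0, 3, 4, 3]
Stage 4 (SUM): sum[0..0]=4, sum[0..1]=8, sum[0..2]=12, sum[0..3]=12, sum[0..4]=15, sum[0..5]=19, sum[0..6]=22 -> [4, 8, 12, 12, 15, 19, 22]
Stage 5 (CLIP -20 21): clip(4,-20,21)=4, clip(8,-20,21)=8, clip(12,-20,21)=12, clip(12,-20,21)=12, clip(15,-20,21)=15, clip(19,-20,21)=19, clip(22,-20,21)=21 -> [4, 8, 12, 12, 15, 19, 21]

Answer: 4 8 12 12 15 19 21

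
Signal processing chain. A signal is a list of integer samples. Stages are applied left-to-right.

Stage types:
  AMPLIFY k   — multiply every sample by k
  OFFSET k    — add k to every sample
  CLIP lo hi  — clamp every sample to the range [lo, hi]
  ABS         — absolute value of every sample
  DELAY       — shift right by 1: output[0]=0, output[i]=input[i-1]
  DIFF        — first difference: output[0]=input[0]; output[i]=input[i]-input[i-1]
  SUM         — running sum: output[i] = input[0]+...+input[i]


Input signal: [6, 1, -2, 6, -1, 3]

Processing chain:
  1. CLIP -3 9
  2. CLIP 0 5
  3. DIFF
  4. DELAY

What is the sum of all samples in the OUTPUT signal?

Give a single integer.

Input: [6, 1, -2, 6, -1, 3]
Stage 1 (CLIP -3 9): clip(6,-3,9)=6, clip(1,-3,9)=1, clip(-2,-3,9)=-2, clip(6,-3,9)=6, clip(-1,-3,9)=-1, clip(3,-3,9)=3 -> [6, 1, -2, 6, -1, 3]
Stage 2 (CLIP 0 5): clip(6,0,5)=5, clip(1,0,5)=1, clip(-2,0,5)=0, clip(6,0,5)=5, clip(-1,0,5)=0, clip(3,0,5)=3 -> [5, 1, 0, 5, 0, 3]
Stage 3 (DIFF): s[0]=5, 1-5=-4, 0-1=-1, 5-0=5, 0-5=-5, 3-0=3 -> [5, -4, -1, 5, -5, 3]
Stage 4 (DELAY): [0, 5, -4, -1, 5, -5] = [0, 5, -4, -1, 5, -5] -> [0, 5, -4, -1, 5, -5]
Output sum: 0

Answer: 0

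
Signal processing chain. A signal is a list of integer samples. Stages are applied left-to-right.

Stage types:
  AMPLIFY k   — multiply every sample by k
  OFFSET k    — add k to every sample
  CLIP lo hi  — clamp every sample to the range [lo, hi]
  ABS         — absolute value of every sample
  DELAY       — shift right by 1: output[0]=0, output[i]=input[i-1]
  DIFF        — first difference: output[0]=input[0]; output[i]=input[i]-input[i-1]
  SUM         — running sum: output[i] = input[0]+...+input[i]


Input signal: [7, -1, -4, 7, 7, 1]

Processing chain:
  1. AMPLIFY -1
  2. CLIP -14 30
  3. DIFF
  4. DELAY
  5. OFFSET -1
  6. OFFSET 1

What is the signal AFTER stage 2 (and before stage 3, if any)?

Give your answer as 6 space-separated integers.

Answer: -7 1 4 -7 -7 -1

Derivation:
Input: [7, -1, -4, 7, 7, 1]
Stage 1 (AMPLIFY -1): 7*-1=-7, -1*-1=1, -4*-1=4, 7*-1=-7, 7*-1=-7, 1*-1=-1 -> [-7, 1, 4, -7, -7, -1]
Stage 2 (CLIP -14 30): clip(-7,-14,30)=-7, clip(1,-14,30)=1, clip(4,-14,30)=4, clip(-7,-14,30)=-7, clip(-7,-14,30)=-7, clip(-1,-14,30)=-1 -> [-7, 1, 4, -7, -7, -1]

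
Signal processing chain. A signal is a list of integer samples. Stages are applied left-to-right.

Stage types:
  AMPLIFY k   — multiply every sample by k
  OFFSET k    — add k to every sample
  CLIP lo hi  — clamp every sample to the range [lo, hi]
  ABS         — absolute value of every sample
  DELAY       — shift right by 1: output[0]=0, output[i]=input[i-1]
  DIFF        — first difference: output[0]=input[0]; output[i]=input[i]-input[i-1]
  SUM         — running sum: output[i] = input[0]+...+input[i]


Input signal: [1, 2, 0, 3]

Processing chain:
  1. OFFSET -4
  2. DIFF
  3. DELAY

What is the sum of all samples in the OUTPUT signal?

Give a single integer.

Input: [1, 2, 0, 3]
Stage 1 (OFFSET -4): 1+-4=-3, 2+-4=-2, 0+-4=-4, 3+-4=-1 -> [-3, -2, -4, -1]
Stage 2 (DIFF): s[0]=-3, -2--3=1, -4--2=-2, -1--4=3 -> [-3, 1, -2, 3]
Stage 3 (DELAY): [0, -3, 1, -2] = [0, -3, 1, -2] -> [0, -3, 1, -2]
Output sum: -4

Answer: -4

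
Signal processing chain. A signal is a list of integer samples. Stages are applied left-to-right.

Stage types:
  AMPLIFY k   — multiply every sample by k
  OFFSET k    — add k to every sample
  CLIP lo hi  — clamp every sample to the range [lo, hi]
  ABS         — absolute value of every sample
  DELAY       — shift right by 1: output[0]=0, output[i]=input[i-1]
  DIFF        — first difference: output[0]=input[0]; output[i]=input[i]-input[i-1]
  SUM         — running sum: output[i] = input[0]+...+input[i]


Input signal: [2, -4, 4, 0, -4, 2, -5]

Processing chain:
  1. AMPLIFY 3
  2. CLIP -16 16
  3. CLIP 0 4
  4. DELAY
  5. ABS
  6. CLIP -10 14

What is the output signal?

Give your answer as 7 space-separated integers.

Answer: 0 4 0 4 0 0 4

Derivation:
Input: [2, -4, 4, 0, -4, 2, -5]
Stage 1 (AMPLIFY 3): 2*3=6, -4*3=-12, 4*3=12, 0*3=0, -4*3=-12, 2*3=6, -5*3=-15 -> [6, -12, 12, 0, -12, 6, -15]
Stage 2 (CLIP -16 16): clip(6,-16,16)=6, clip(-12,-16,16)=-12, clip(12,-16,16)=12, clip(0,-16,16)=0, clip(-12,-16,16)=-12, clip(6,-16,16)=6, clip(-15,-16,16)=-15 -> [6, -12, 12, 0, -12, 6, -15]
Stage 3 (CLIP 0 4): clip(6,0,4)=4, clip(-12,0,4)=0, clip(12,0,4)=4, clip(0,0,4)=0, clip(-12,0,4)=0, clip(6,0,4)=4, clip(-15,0,4)=0 -> [4, 0, 4, 0, 0, 4, 0]
Stage 4 (DELAY): [0, 4, 0, 4, 0, 0, 4] = [0, 4, 0, 4, 0, 0, 4] -> [0, 4, 0, 4, 0, 0, 4]
Stage 5 (ABS): |0|=0, |4|=4, |0|=0, |4|=4, |0|=0, |0|=0, |4|=4 -> [0, 4, 0, 4, 0, 0, 4]
Stage 6 (CLIP -10 14): clip(0,-10,14)=0, clip(4,-10,14)=4, clip(0,-10,14)=0, clip(4,-10,14)=4, clip(0,-10,14)=0, clip(0,-10,14)=0, clip(4,-10,14)=4 -> [0, 4, 0, 4, 0, 0, 4]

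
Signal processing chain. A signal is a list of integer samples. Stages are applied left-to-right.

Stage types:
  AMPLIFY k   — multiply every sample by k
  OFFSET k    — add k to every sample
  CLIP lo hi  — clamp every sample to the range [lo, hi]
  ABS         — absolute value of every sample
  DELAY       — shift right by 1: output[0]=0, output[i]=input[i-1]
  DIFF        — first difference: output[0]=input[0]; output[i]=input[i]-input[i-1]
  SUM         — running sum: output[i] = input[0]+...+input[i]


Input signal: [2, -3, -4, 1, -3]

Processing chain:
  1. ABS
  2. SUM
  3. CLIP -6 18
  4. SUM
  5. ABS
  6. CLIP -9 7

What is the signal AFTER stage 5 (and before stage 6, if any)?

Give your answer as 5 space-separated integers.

Answer: 2 7 16 26 39

Derivation:
Input: [2, -3, -4, 1, -3]
Stage 1 (ABS): |2|=2, |-3|=3, |-4|=4, |1|=1, |-3|=3 -> [2, 3, 4, 1, 3]
Stage 2 (SUM): sum[0..0]=2, sum[0..1]=5, sum[0..2]=9, sum[0..3]=10, sum[0..4]=13 -> [2, 5, 9, 10, 13]
Stage 3 (CLIP -6 18): clip(2,-6,18)=2, clip(5,-6,18)=5, clip(9,-6,18)=9, clip(10,-6,18)=10, clip(13,-6,18)=13 -> [2, 5, 9, 10, 13]
Stage 4 (SUM): sum[0..0]=2, sum[0..1]=7, sum[0..2]=16, sum[0..3]=26, sum[0..4]=39 -> [2, 7, 16, 26, 39]
Stage 5 (ABS): |2|=2, |7|=7, |16|=16, |26|=26, |39|=39 -> [2, 7, 16, 26, 39]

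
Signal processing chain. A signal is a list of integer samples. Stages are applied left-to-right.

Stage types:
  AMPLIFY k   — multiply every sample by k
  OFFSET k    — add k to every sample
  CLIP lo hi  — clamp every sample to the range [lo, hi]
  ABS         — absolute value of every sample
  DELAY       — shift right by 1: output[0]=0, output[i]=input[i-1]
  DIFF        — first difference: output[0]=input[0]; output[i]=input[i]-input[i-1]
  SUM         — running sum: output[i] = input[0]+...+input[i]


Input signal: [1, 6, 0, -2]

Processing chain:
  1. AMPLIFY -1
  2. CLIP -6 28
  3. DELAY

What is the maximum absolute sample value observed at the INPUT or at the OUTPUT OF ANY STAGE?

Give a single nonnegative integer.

Answer: 6

Derivation:
Input: [1, 6, 0, -2] (max |s|=6)
Stage 1 (AMPLIFY -1): 1*-1=-1, 6*-1=-6, 0*-1=0, -2*-1=2 -> [-1, -6, 0, 2] (max |s|=6)
Stage 2 (CLIP -6 28): clip(-1,-6,28)=-1, clip(-6,-6,28)=-6, clip(0,-6,28)=0, clip(2,-6,28)=2 -> [-1, -6, 0, 2] (max |s|=6)
Stage 3 (DELAY): [0, -1, -6, 0] = [0, -1, -6, 0] -> [0, -1, -6, 0] (max |s|=6)
Overall max amplitude: 6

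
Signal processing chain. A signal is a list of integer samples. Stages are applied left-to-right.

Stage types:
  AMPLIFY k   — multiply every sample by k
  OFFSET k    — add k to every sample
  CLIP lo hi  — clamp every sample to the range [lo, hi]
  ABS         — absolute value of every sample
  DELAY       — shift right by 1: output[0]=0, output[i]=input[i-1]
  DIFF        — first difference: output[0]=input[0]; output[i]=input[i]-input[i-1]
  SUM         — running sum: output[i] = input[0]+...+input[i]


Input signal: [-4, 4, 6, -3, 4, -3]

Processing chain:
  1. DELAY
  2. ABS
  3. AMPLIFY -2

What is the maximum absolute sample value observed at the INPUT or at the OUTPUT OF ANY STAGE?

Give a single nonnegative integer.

Input: [-4, 4, 6, -3, 4, -3] (max |s|=6)
Stage 1 (DELAY): [0, -4, 4, 6, -3, 4] = [0, -4, 4, 6, -3, 4] -> [0, -4, 4, 6, -3, 4] (max |s|=6)
Stage 2 (ABS): |0|=0, |-4|=4, |4|=4, |6|=6, |-3|=3, |4|=4 -> [0, 4, 4, 6, 3, 4] (max |s|=6)
Stage 3 (AMPLIFY -2): 0*-2=0, 4*-2=-8, 4*-2=-8, 6*-2=-12, 3*-2=-6, 4*-2=-8 -> [0, -8, -8, -12, -6, -8] (max |s|=12)
Overall max amplitude: 12

Answer: 12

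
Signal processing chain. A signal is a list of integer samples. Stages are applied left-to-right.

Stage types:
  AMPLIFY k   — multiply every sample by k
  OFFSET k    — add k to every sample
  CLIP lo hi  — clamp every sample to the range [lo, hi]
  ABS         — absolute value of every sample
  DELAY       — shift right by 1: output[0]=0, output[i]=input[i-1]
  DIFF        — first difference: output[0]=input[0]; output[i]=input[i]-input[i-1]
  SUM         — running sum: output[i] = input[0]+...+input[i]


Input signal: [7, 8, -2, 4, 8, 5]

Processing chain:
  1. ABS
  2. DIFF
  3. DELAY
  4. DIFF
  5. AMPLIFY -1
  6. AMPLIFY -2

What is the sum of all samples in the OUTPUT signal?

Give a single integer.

Input: [7, 8, -2, 4, 8, 5]
Stage 1 (ABS): |7|=7, |8|=8, |-2|=2, |4|=4, |8|=8, |5|=5 -> [7, 8, 2, 4, 8, 5]
Stage 2 (DIFF): s[0]=7, 8-7=1, 2-8=-6, 4-2=2, 8-4=4, 5-8=-3 -> [7, 1, -6, 2, 4, -3]
Stage 3 (DELAY): [0, 7, 1, -6, 2, 4] = [0, 7, 1, -6, 2, 4] -> [0, 7, 1, -6, 2, 4]
Stage 4 (DIFF): s[0]=0, 7-0=7, 1-7=-6, -6-1=-7, 2--6=8, 4-2=2 -> [0, 7, -6, -7, 8, 2]
Stage 5 (AMPLIFY -1): 0*-1=0, 7*-1=-7, -6*-1=6, -7*-1=7, 8*-1=-8, 2*-1=-2 -> [0, -7, 6, 7, -8, -2]
Stage 6 (AMPLIFY -2): 0*-2=0, -7*-2=14, 6*-2=-12, 7*-2=-14, -8*-2=16, -2*-2=4 -> [0, 14, -12, -14, 16, 4]
Output sum: 8

Answer: 8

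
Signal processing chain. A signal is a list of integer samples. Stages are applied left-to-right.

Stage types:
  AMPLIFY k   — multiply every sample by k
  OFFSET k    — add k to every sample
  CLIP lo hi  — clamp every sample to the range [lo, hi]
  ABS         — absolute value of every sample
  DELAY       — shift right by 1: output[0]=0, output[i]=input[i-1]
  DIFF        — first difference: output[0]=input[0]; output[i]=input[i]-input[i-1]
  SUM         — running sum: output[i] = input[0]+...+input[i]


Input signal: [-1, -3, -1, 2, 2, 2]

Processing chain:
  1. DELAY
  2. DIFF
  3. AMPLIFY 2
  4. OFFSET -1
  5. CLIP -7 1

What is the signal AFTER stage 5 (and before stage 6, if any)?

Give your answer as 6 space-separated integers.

Input: [-1, -3, -1, 2, 2, 2]
Stage 1 (DELAY): [0, -1, -3, -1, 2, 2] = [0, -1, -3, -1, 2, 2] -> [0, -1, -3, -1, 2, 2]
Stage 2 (DIFF): s[0]=0, -1-0=-1, -3--1=-2, -1--3=2, 2--1=3, 2-2=0 -> [0, -1, -2, 2, 3, 0]
Stage 3 (AMPLIFY 2): 0*2=0, -1*2=-2, -2*2=-4, 2*2=4, 3*2=6, 0*2=0 -> [0, -2, -4, 4, 6, 0]
Stage 4 (OFFSET -1): 0+-1=-1, -2+-1=-3, -4+-1=-5, 4+-1=3, 6+-1=5, 0+-1=-1 -> [-1, -3, -5, 3, 5, -1]
Stage 5 (CLIP -7 1): clip(-1,-7,1)=-1, clip(-3,-7,1)=-3, clip(-5,-7,1)=-5, clip(3,-7,1)=1, clip(5,-7,1)=1, clip(-1,-7,1)=-1 -> [-1, -3, -5, 1, 1, -1]

Answer: -1 -3 -5 1 1 -1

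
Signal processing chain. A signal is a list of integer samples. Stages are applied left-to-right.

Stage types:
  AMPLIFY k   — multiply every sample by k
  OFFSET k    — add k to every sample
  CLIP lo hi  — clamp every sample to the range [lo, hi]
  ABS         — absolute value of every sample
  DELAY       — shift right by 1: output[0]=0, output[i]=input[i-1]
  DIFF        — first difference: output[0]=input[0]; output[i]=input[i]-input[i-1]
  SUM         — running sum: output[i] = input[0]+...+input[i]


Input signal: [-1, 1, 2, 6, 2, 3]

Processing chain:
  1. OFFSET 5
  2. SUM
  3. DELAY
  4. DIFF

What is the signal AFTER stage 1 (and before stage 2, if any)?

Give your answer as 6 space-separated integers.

Answer: 4 6 7 11 7 8

Derivation:
Input: [-1, 1, 2, 6, 2, 3]
Stage 1 (OFFSET 5): -1+5=4, 1+5=6, 2+5=7, 6+5=11, 2+5=7, 3+5=8 -> [4, 6, 7, 11, 7, 8]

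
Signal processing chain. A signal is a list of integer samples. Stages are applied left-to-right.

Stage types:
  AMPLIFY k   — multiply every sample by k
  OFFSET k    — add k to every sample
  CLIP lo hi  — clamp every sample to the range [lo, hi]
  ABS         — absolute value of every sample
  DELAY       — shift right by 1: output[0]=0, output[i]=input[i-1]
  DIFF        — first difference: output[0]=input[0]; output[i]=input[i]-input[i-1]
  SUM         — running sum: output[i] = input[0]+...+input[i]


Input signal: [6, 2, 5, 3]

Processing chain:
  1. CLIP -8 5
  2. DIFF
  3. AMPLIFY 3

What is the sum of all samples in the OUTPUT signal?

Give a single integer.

Answer: 9

Derivation:
Input: [6, 2, 5, 3]
Stage 1 (CLIP -8 5): clip(6,-8,5)=5, clip(2,-8,5)=2, clip(5,-8,5)=5, clip(3,-8,5)=3 -> [5, 2, 5, 3]
Stage 2 (DIFF): s[0]=5, 2-5=-3, 5-2=3, 3-5=-2 -> [5, -3, 3, -2]
Stage 3 (AMPLIFY 3): 5*3=15, -3*3=-9, 3*3=9, -2*3=-6 -> [15, -9, 9, -6]
Output sum: 9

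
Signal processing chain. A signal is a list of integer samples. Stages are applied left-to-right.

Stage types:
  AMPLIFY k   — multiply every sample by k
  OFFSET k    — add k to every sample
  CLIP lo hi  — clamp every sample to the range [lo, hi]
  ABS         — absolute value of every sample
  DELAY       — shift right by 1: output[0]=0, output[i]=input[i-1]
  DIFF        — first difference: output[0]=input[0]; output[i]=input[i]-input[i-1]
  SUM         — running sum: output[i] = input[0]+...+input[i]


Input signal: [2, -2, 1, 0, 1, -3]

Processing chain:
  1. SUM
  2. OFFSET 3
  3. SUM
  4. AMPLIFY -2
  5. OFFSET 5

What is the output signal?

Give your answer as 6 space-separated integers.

Answer: -5 -11 -19 -27 -37 -41

Derivation:
Input: [2, -2, 1, 0, 1, -3]
Stage 1 (SUM): sum[0..0]=2, sum[0..1]=0, sum[0..2]=1, sum[0..3]=1, sum[0..4]=2, sum[0..5]=-1 -> [2, 0, 1, 1, 2, -1]
Stage 2 (OFFSET 3): 2+3=5, 0+3=3, 1+3=4, 1+3=4, 2+3=5, -1+3=2 -> [5, 3, 4, 4, 5, 2]
Stage 3 (SUM): sum[0..0]=5, sum[0..1]=8, sum[0..2]=12, sum[0..3]=16, sum[0..4]=21, sum[0..5]=23 -> [5, 8, 12, 16, 21, 23]
Stage 4 (AMPLIFY -2): 5*-2=-10, 8*-2=-16, 12*-2=-24, 16*-2=-32, 21*-2=-42, 23*-2=-46 -> [-10, -16, -24, -32, -42, -46]
Stage 5 (OFFSET 5): -10+5=-5, -16+5=-11, -24+5=-19, -32+5=-27, -42+5=-37, -46+5=-41 -> [-5, -11, -19, -27, -37, -41]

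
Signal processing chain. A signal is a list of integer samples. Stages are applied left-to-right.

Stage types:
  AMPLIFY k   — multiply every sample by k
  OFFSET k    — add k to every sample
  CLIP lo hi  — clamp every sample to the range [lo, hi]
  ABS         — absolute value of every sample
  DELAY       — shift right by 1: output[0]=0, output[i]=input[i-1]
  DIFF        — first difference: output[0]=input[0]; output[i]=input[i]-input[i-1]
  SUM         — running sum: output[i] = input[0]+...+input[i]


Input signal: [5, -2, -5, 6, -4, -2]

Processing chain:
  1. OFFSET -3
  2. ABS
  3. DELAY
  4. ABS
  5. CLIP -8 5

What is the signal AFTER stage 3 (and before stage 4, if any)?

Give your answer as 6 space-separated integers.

Input: [5, -2, -5, 6, -4, -2]
Stage 1 (OFFSET -3): 5+-3=2, -2+-3=-5, -5+-3=-8, 6+-3=3, -4+-3=-7, -2+-3=-5 -> [2, -5, -8, 3, -7, -5]
Stage 2 (ABS): |2|=2, |-5|=5, |-8|=8, |3|=3, |-7|=7, |-5|=5 -> [2, 5, 8, 3, 7, 5]
Stage 3 (DELAY): [0, 2, 5, 8, 3, 7] = [0, 2, 5, 8, 3, 7] -> [0, 2, 5, 8, 3, 7]

Answer: 0 2 5 8 3 7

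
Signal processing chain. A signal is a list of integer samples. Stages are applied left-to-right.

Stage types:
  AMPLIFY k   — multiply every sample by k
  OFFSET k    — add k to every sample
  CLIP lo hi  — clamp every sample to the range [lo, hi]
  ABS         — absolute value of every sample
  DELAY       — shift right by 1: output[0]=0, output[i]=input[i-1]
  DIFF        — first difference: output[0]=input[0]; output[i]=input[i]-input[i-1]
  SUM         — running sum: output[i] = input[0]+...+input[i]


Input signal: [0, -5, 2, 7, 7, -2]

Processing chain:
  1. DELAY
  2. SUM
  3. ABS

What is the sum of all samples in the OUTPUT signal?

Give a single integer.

Input: [0, -5, 2, 7, 7, -2]
Stage 1 (DELAY): [0, 0, -5, 2, 7, 7] = [0, 0, -5, 2, 7, 7] -> [0, 0, -5, 2, 7, 7]
Stage 2 (SUM): sum[0..0]=0, sum[0..1]=0, sum[0..2]=-5, sum[0..3]=-3, sum[0..4]=4, sum[0..5]=11 -> [0, 0, -5, -3, 4, 11]
Stage 3 (ABS): |0|=0, |0|=0, |-5|=5, |-3|=3, |4|=4, |11|=11 -> [0, 0, 5, 3, 4, 11]
Output sum: 23

Answer: 23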